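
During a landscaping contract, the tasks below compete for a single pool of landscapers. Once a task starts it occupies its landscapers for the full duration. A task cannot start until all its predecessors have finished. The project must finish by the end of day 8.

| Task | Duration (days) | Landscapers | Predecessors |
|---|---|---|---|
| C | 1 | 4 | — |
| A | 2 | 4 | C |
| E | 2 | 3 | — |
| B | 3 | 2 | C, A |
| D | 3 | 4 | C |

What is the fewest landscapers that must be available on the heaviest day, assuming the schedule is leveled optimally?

Early-start (C@1, A@2, E@1, B@4, D@2) gives peak 11: d1:7  d2:11  d3:8  d4:6  d5:2  d6:2  d7:0  d8:0.
Shift E→4, D→6.
Schedule C@1, A@2, E@4, B@4, D@6: d1:4  d2:4  d3:4  d4:5  d5:5  d6:6  d7:4  d8:4 — peak 6.

6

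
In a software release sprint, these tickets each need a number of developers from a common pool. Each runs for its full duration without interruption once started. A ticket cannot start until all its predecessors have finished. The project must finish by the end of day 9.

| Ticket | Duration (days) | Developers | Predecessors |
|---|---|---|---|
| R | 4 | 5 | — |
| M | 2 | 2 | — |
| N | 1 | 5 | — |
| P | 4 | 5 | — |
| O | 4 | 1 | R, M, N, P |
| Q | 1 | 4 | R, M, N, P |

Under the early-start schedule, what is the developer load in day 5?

At early start, day 5 has: O, Q.
Demand: 1 + 4 = 5.

5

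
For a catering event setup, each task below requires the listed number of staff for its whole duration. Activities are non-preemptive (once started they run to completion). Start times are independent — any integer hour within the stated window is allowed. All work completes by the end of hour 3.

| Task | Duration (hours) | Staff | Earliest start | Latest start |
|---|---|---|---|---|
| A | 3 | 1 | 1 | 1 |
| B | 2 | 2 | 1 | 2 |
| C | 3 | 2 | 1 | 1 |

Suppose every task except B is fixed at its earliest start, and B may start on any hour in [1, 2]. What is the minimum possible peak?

B@1: h1:5  h2:5  h3:3 → peak 5
B@2: h1:3  h2:5  h3:5 → peak 5
Best is B@1, peak 5.

5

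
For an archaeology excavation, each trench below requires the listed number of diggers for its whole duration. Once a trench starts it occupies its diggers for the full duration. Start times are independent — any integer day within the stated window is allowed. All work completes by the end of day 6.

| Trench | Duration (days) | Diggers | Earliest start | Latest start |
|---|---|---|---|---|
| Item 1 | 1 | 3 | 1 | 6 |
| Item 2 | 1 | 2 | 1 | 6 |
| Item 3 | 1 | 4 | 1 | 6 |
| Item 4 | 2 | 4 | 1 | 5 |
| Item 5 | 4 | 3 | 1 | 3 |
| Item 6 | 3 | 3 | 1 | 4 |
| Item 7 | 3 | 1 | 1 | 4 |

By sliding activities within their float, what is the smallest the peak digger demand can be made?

Early-start (Item 1@1, Item 2@1, Item 3@1, Item 4@1, Item 5@1, Item 6@1, Item 7@1) gives peak 20: d1:20  d2:11  d3:7  d4:3  d5:0  d6:0.
Shift Item 2→2, Item 4→2, Item 5→3, Item 6→4, Item 7→4.
Schedule Item 1@1, Item 2@2, Item 3@1, Item 4@2, Item 5@3, Item 6@4, Item 7@4: d1:7  d2:6  d3:7  d4:7  d5:7  d6:7 — peak 7.
Total digger-days = 41 over 6 days ⇒ peak ≥ ⌈41/6⌉ = 7, so 7 is optimal.

7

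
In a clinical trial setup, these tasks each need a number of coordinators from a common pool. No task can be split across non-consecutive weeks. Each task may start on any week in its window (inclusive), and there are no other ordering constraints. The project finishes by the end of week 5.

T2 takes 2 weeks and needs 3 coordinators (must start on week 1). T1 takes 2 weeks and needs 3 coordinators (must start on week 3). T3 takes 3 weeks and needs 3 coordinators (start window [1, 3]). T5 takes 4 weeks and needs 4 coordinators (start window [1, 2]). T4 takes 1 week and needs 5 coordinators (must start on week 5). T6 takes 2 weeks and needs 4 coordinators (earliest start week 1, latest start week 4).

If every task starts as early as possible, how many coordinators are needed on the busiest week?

14

Early-start schedule: T2@1, T1@3, T3@1, T5@1, T4@5, T6@1.
Load per week: week 1: 14, week 2: 14, week 3: 10, week 4: 7, week 5: 5.
Peak is 14.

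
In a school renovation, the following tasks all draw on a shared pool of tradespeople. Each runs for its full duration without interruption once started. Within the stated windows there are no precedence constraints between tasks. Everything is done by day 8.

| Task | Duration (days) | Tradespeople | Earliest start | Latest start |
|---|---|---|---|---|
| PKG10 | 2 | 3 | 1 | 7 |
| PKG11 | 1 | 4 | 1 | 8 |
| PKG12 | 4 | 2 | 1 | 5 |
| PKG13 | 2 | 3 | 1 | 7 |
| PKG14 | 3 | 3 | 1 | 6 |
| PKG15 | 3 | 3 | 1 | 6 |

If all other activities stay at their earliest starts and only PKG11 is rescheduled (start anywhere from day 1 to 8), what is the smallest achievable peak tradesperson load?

14

PKG11@1: d1:18  d2:14  d3:8  d4:2  d5:0  d6:0  d7:0  d8:0 → peak 18
PKG11@2: d1:14  d2:18  d3:8  d4:2  d5:0  d6:0  d7:0  d8:0 → peak 18
PKG11@3: d1:14  d2:14  d3:12  d4:2  d5:0  d6:0  d7:0  d8:0 → peak 14
PKG11@4: d1:14  d2:14  d3:8  d4:6  d5:0  d6:0  d7:0  d8:0 → peak 14
PKG11@5: d1:14  d2:14  d3:8  d4:2  d5:4  d6:0  d7:0  d8:0 → peak 14
PKG11@6: d1:14  d2:14  d3:8  d4:2  d5:0  d6:4  d7:0  d8:0 → peak 14
PKG11@7: d1:14  d2:14  d3:8  d4:2  d5:0  d6:0  d7:4  d8:0 → peak 14
PKG11@8: d1:14  d2:14  d3:8  d4:2  d5:0  d6:0  d7:0  d8:4 → peak 14
Best is PKG11@3, peak 14.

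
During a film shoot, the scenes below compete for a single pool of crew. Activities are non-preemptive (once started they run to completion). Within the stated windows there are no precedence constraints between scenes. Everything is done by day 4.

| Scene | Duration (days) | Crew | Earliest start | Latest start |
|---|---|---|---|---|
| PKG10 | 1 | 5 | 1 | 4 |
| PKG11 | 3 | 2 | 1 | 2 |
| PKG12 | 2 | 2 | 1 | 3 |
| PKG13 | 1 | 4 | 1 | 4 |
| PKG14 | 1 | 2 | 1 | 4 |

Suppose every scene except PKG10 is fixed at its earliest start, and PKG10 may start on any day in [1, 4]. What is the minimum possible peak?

10

PKG10@1: d1:15  d2:4  d3:2  d4:0 → peak 15
PKG10@2: d1:10  d2:9  d3:2  d4:0 → peak 10
PKG10@3: d1:10  d2:4  d3:7  d4:0 → peak 10
PKG10@4: d1:10  d2:4  d3:2  d4:5 → peak 10
Best is PKG10@2, peak 10.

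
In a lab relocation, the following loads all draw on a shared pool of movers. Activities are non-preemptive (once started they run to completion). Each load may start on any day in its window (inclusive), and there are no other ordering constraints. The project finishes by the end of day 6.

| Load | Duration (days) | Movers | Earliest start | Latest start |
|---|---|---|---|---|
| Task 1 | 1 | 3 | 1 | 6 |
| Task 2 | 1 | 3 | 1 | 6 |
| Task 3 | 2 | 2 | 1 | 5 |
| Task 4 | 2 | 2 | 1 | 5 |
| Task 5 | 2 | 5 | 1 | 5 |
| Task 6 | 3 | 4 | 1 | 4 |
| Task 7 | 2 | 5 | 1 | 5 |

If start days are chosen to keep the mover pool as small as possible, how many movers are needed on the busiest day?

Early-start (Task 1@1, Task 2@1, Task 3@1, Task 4@1, Task 5@1, Task 6@1, Task 7@1) gives peak 24: d1:24  d2:18  d3:4  d4:0  d5:0  d6:0.
Shift Task 4→2, Task 5→2, Task 6→4, Task 7→4.
Schedule Task 1@1, Task 2@1, Task 3@1, Task 4@2, Task 5@2, Task 6@4, Task 7@4: d1:8  d2:9  d3:7  d4:9  d5:9  d6:4 — peak 9.

9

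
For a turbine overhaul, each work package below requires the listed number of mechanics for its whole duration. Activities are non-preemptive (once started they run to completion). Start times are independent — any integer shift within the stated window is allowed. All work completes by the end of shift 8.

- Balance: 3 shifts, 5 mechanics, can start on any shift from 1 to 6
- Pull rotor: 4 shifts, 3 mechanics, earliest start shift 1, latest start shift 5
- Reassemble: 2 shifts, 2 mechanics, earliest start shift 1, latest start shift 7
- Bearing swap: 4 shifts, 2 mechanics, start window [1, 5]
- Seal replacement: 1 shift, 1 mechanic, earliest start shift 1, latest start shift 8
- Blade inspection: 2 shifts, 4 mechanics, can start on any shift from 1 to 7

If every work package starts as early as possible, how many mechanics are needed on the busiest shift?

17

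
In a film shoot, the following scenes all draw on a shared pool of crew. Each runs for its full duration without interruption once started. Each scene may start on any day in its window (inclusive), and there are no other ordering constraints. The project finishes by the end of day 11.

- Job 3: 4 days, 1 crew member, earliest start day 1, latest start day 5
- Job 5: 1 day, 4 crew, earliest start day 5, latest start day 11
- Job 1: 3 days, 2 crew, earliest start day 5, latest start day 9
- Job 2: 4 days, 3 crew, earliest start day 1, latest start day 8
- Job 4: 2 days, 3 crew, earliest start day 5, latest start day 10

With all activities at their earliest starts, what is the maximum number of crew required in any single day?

9

Early-start schedule: Job 3@1, Job 5@5, Job 1@5, Job 2@1, Job 4@5.
Load per day: day 1: 4, day 2: 4, day 3: 4, day 4: 4, day 5: 9, day 6: 5, day 7: 2, day 8: 0, day 9: 0, day 10: 0, day 11: 0.
Peak is 9.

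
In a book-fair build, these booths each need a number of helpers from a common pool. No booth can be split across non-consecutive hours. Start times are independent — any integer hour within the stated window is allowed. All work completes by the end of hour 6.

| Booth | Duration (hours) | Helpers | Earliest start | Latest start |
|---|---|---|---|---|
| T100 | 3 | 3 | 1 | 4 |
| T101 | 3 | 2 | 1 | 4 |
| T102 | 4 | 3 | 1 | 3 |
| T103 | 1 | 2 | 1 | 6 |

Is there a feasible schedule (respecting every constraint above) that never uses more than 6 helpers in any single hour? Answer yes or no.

Schedule T100@1, T101@4, T102@1, T103@5: h1:6  h2:6  h3:6  h4:5  h5:4  h6:2 — peak 6 ≤ 6.

yes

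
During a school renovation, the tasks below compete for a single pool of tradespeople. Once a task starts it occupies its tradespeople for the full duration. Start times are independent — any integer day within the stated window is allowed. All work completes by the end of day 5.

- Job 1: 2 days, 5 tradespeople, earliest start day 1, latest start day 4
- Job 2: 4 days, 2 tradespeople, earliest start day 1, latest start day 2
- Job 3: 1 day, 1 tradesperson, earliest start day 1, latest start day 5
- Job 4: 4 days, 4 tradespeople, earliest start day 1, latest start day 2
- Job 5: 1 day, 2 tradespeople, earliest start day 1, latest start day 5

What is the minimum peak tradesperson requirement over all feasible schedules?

11

Early-start (Job 1@1, Job 2@1, Job 3@1, Job 4@1, Job 5@1) gives peak 14: d1:14  d2:11  d3:6  d4:6  d5:0.
Shift Job 4→2.
Schedule Job 1@1, Job 2@1, Job 3@1, Job 4@2, Job 5@1: d1:10  d2:11  d3:6  d4:6  d5:4 — peak 11.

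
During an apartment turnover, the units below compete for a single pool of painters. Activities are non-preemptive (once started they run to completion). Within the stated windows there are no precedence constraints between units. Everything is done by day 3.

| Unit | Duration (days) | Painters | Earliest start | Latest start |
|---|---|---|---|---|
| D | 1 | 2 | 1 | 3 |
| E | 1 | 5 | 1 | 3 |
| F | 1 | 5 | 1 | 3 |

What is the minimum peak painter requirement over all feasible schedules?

5

Early-start (D@1, E@1, F@1) gives peak 12: d1:12  d2:0  d3:0.
Shift E→2, F→3.
Schedule D@1, E@2, F@3: d1:2  d2:5  d3:5 — peak 5.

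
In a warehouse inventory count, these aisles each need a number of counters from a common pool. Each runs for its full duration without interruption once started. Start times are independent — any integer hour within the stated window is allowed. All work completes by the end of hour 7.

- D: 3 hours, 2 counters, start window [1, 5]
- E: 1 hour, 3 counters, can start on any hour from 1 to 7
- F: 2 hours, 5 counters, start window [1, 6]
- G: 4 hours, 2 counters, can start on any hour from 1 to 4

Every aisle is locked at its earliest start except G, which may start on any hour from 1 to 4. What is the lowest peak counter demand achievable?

G@1: h1:12  h2:9  h3:4  h4:2  h5:0  h6:0  h7:0 → peak 12
G@2: h1:10  h2:9  h3:4  h4:2  h5:2  h6:0  h7:0 → peak 10
G@3: h1:10  h2:7  h3:4  h4:2  h5:2  h6:2  h7:0 → peak 10
G@4: h1:10  h2:7  h3:2  h4:2  h5:2  h6:2  h7:2 → peak 10
Best is G@2, peak 10.

10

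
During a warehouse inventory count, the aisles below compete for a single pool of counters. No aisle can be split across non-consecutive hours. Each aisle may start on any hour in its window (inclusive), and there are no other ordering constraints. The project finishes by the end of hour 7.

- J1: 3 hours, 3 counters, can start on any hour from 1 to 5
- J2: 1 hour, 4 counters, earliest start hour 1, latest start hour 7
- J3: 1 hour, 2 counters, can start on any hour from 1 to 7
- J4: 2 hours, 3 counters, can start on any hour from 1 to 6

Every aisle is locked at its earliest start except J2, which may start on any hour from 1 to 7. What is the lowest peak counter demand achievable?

J2@1: h1:12  h2:6  h3:3  h4:0  h5:0  h6:0  h7:0 → peak 12
J2@2: h1:8  h2:10  h3:3  h4:0  h5:0  h6:0  h7:0 → peak 10
J2@3: h1:8  h2:6  h3:7  h4:0  h5:0  h6:0  h7:0 → peak 8
J2@4: h1:8  h2:6  h3:3  h4:4  h5:0  h6:0  h7:0 → peak 8
J2@5: h1:8  h2:6  h3:3  h4:0  h5:4  h6:0  h7:0 → peak 8
J2@6: h1:8  h2:6  h3:3  h4:0  h5:0  h6:4  h7:0 → peak 8
J2@7: h1:8  h2:6  h3:3  h4:0  h5:0  h6:0  h7:4 → peak 8
Best is J2@3, peak 8.

8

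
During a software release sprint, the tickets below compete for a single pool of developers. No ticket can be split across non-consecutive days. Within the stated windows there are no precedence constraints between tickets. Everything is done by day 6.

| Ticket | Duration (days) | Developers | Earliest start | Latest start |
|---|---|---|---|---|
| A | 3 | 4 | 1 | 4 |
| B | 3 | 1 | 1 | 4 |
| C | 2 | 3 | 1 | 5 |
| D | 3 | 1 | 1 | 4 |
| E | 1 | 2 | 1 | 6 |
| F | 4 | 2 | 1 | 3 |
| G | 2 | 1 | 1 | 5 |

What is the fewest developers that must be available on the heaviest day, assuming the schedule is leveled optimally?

Early-start (A@1, B@1, C@1, D@1, E@1, F@1, G@1) gives peak 14: d1:14  d2:12  d3:8  d4:2  d5:0  d6:0.
Shift B→4, C→5, D→4, E→4, G→5.
Schedule A@1, B@4, C@5, D@4, E@4, F@1, G@5: d1:6  d2:6  d3:6  d4:6  d5:6  d6:6 — peak 6.
Total developer-days = 36 over 6 days ⇒ peak ≥ ⌈36/6⌉ = 6, so 6 is optimal.

6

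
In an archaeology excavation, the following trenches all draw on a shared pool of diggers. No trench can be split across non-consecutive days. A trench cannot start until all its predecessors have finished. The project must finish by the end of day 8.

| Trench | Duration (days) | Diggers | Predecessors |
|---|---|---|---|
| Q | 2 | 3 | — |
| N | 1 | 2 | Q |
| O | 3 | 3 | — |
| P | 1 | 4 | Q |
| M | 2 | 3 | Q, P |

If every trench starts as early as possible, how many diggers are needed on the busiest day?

Early-start schedule: Q@1, N@3, O@1, P@3, M@4.
Load per day: day 1: 6, day 2: 6, day 3: 9, day 4: 3, day 5: 3, day 6: 0, day 7: 0, day 8: 0.
Peak is 9.

9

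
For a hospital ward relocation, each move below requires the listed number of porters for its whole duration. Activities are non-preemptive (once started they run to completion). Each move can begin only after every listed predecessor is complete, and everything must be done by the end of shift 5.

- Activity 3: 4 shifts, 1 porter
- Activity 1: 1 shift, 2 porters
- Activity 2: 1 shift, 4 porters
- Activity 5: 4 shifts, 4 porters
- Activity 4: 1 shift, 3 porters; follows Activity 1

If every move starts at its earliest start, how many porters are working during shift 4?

At early start, shift 4 has: Activity 3, Activity 5.
Demand: 1 + 4 = 5.

5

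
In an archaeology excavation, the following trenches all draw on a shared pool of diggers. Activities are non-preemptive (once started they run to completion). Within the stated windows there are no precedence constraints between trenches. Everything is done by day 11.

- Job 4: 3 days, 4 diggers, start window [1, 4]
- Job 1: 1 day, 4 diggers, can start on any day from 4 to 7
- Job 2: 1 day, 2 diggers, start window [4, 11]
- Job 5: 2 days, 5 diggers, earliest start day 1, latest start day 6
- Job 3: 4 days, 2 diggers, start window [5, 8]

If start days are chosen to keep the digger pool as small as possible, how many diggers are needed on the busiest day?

5

Early-start (Job 4@1, Job 1@4, Job 2@4, Job 5@1, Job 3@5) gives peak 9: d1:9  d2:9  d3:4  d4:6  d5:2  d6:2  d7:2  d8:2  d9:0  d10:0  d11:0.
Shift Job 2→5, Job 5→6, Job 3→8.
Schedule Job 4@1, Job 1@4, Job 2@5, Job 5@6, Job 3@8: d1:4  d2:4  d3:4  d4:4  d5:2  d6:5  d7:5  d8:2  d9:2  d10:2  d11:2 — peak 5.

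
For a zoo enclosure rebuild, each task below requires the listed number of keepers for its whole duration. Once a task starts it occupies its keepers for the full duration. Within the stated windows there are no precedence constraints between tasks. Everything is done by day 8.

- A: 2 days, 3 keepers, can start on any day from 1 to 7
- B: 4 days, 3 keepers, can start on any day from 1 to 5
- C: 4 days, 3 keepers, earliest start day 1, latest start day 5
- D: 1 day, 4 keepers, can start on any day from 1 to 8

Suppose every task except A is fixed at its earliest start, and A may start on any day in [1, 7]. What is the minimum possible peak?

10

A@1: d1:13  d2:9  d3:6  d4:6  d5:0  d6:0  d7:0  d8:0 → peak 13
A@2: d1:10  d2:9  d3:9  d4:6  d5:0  d6:0  d7:0  d8:0 → peak 10
A@3: d1:10  d2:6  d3:9  d4:9  d5:0  d6:0  d7:0  d8:0 → peak 10
A@4: d1:10  d2:6  d3:6  d4:9  d5:3  d6:0  d7:0  d8:0 → peak 10
A@5: d1:10  d2:6  d3:6  d4:6  d5:3  d6:3  d7:0  d8:0 → peak 10
A@6: d1:10  d2:6  d3:6  d4:6  d5:0  d6:3  d7:3  d8:0 → peak 10
A@7: d1:10  d2:6  d3:6  d4:6  d5:0  d6:0  d7:3  d8:3 → peak 10
Best is A@2, peak 10.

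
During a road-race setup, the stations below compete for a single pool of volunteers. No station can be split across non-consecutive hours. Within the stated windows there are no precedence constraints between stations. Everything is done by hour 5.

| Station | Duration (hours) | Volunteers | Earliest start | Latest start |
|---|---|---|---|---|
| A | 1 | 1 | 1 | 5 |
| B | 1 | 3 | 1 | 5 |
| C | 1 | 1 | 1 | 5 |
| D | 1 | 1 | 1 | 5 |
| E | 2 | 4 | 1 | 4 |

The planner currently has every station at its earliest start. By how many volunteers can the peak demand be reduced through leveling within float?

6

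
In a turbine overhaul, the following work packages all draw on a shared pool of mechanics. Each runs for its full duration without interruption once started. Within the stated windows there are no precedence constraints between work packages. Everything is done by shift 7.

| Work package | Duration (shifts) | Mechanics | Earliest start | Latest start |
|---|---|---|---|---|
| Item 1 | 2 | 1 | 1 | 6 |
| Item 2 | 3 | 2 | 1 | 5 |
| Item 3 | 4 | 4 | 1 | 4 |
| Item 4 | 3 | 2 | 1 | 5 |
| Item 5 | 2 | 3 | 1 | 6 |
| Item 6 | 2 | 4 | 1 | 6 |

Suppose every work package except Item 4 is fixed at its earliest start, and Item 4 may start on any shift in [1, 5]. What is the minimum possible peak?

14

Item 4@1: s1:16  s2:16  s3:8  s4:4  s5:0  s6:0  s7:0 → peak 16
Item 4@2: s1:14  s2:16  s3:8  s4:6  s5:0  s6:0  s7:0 → peak 16
Item 4@3: s1:14  s2:14  s3:8  s4:6  s5:2  s6:0  s7:0 → peak 14
Item 4@4: s1:14  s2:14  s3:6  s4:6  s5:2  s6:2  s7:0 → peak 14
Item 4@5: s1:14  s2:14  s3:6  s4:4  s5:2  s6:2  s7:2 → peak 14
Best is Item 4@3, peak 14.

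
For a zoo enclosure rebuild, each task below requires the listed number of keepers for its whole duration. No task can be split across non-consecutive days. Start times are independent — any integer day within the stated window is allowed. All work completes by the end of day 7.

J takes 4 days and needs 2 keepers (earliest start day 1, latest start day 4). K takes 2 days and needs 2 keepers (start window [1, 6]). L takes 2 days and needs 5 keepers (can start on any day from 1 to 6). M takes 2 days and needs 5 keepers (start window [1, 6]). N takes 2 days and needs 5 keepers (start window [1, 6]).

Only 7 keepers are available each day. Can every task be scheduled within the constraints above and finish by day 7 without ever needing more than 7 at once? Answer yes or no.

Schedule J@1, K@5, L@1, M@3, N@5: d1:7  d2:7  d3:7  d4:7  d5:7  d6:7  d7:0 — peak 7 ≤ 7.

yes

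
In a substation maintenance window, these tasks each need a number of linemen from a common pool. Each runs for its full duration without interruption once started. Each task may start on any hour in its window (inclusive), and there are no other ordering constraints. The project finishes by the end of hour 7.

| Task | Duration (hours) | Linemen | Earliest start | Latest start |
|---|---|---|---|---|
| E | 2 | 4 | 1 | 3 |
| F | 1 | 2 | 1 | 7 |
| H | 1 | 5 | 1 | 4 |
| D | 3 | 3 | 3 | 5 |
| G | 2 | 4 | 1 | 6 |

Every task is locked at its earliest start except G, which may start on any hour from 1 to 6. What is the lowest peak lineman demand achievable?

G@1: h1:15  h2:8  h3:3  h4:3  h5:3  h6:0  h7:0 → peak 15
G@2: h1:11  h2:8  h3:7  h4:3  h5:3  h6:0  h7:0 → peak 11
G@3: h1:11  h2:4  h3:7  h4:7  h5:3  h6:0  h7:0 → peak 11
G@4: h1:11  h2:4  h3:3  h4:7  h5:7  h6:0  h7:0 → peak 11
G@5: h1:11  h2:4  h3:3  h4:3  h5:7  h6:4  h7:0 → peak 11
G@6: h1:11  h2:4  h3:3  h4:3  h5:3  h6:4  h7:4 → peak 11
Best is G@2, peak 11.

11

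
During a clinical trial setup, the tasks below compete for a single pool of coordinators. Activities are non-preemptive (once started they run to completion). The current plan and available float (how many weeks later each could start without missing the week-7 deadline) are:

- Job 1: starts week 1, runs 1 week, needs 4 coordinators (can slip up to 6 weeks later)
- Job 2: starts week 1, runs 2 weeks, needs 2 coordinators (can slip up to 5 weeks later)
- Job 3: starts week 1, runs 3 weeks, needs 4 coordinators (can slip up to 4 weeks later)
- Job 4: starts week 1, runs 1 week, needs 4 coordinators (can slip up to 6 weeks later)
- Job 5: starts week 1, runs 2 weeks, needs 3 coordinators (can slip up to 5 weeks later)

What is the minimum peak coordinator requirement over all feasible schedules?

Early-start (Job 1@1, Job 2@1, Job 3@1, Job 4@1, Job 5@1) gives peak 17: w1:17  w2:9  w3:4  w4:0  w5:0  w6:0  w7:0.
Shift Job 2→2, Job 3→4, Job 4→7, Job 5→2.
Schedule Job 1@1, Job 2@2, Job 3@4, Job 4@7, Job 5@2: w1:4  w2:5  w3:5  w4:4  w5:4  w6:4  w7:4 — peak 5.
Total coordinator-weeks = 30 over 7 weeks ⇒ peak ≥ ⌈30/7⌉ = 5, so 5 is optimal.

5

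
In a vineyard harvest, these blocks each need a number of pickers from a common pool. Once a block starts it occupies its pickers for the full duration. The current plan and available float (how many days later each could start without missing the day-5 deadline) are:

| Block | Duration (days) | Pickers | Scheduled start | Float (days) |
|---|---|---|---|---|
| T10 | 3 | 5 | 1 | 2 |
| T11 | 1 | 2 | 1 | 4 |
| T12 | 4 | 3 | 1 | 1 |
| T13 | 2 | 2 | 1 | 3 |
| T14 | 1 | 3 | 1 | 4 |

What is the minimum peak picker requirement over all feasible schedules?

Early-start (T10@1, T11@1, T12@1, T13@1, T14@1) gives peak 15: d1:15  d2:10  d3:8  d4:3  d5:0.
Shift T12→2, T13→4, T14→4.
Schedule T10@1, T11@1, T12@2, T13@4, T14@4: d1:7  d2:8  d3:8  d4:8  d5:5 — peak 8.
Total picker-days = 36 over 5 days ⇒ peak ≥ ⌈36/5⌉ = 8, so 8 is optimal.

8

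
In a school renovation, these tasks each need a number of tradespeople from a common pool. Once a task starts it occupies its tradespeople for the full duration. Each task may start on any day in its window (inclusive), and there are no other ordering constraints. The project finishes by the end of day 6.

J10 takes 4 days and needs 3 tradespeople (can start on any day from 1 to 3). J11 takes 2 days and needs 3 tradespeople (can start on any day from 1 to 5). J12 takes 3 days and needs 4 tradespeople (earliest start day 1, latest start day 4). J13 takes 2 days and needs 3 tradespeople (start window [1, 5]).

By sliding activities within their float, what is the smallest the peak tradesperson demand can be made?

Early-start (J10@1, J11@1, J12@1, J13@1) gives peak 13: d1:13  d2:13  d3:7  d4:3  d5:0  d6:0.
Shift J12→3, J13→5.
Schedule J10@1, J11@1, J12@3, J13@5: d1:6  d2:6  d3:7  d4:7  d5:7  d6:3 — peak 7.

7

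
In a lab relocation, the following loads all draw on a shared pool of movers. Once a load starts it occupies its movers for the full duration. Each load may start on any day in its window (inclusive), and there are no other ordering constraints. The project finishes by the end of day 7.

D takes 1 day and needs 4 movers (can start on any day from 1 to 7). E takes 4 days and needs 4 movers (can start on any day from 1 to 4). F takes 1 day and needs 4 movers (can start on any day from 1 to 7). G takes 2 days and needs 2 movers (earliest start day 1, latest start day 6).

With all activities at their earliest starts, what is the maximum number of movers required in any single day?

Early-start schedule: D@1, E@1, F@1, G@1.
Load per day: day 1: 14, day 2: 6, day 3: 4, day 4: 4, day 5: 0, day 6: 0, day 7: 0.
Peak is 14.

14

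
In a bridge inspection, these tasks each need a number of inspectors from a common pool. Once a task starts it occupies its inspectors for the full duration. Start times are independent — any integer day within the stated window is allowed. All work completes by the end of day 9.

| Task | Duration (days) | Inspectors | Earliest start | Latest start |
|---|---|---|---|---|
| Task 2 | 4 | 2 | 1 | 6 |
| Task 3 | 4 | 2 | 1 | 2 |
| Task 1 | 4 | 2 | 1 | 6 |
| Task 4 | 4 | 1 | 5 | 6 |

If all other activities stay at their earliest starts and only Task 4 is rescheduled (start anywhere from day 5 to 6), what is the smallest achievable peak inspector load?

6

Task 4@5: d1:6  d2:6  d3:6  d4:6  d5:1  d6:1  d7:1  d8:1  d9:0 → peak 6
Task 4@6: d1:6  d2:6  d3:6  d4:6  d5:0  d6:1  d7:1  d8:1  d9:1 → peak 6
Best is Task 4@5, peak 6.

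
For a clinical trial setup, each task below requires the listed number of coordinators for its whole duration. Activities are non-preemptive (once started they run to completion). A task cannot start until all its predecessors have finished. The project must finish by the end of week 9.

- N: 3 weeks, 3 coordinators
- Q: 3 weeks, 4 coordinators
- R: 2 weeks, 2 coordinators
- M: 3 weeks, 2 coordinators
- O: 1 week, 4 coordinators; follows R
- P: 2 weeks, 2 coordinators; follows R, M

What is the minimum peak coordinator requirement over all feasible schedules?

5

Early-start (N@1, Q@1, R@1, M@1, O@3, P@4) gives peak 13: w1:11  w2:11  w3:13  w4:2  w5:2  w6:0  w7:0  w8:0  w9:0.
Shift N→3, Q→6, O→9.
Schedule N@3, Q@6, R@1, M@1, O@9, P@4: w1:4  w2:4  w3:5  w4:5  w5:5  w6:4  w7:4  w8:4  w9:4 — peak 5.
Total coordinator-weeks = 39 over 9 weeks ⇒ peak ≥ ⌈39/9⌉ = 5, so 5 is optimal.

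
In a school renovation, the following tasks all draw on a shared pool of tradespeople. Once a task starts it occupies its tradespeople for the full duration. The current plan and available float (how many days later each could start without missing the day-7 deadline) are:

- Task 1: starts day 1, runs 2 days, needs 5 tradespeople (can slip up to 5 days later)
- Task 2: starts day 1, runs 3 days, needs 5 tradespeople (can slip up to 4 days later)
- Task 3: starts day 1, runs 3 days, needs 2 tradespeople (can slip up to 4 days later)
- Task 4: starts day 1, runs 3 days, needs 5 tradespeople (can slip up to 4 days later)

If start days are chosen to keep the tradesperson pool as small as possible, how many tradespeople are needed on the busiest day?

10

Early-start (Task 1@1, Task 2@1, Task 3@1, Task 4@1) gives peak 17: d1:17  d2:17  d3:12  d4:0  d5:0  d6:0  d7:0.
Shift Task 3→3, Task 4→4.
Schedule Task 1@1, Task 2@1, Task 3@3, Task 4@4: d1:10  d2:10  d3:7  d4:7  d5:7  d6:5  d7:0 — peak 10.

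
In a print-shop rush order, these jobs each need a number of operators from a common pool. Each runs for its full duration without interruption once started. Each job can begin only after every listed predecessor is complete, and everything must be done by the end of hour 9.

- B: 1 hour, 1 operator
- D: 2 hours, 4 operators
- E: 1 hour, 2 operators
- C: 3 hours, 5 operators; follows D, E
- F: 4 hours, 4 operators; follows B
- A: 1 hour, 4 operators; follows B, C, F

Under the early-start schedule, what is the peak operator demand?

Early-start schedule: B@1, D@1, E@1, C@3, F@2, A@6.
Load per hour: hour 1: 7, hour 2: 8, hour 3: 9, hour 4: 9, hour 5: 9, hour 6: 4, hour 7: 0, hour 8: 0, hour 9: 0.
Peak is 9.

9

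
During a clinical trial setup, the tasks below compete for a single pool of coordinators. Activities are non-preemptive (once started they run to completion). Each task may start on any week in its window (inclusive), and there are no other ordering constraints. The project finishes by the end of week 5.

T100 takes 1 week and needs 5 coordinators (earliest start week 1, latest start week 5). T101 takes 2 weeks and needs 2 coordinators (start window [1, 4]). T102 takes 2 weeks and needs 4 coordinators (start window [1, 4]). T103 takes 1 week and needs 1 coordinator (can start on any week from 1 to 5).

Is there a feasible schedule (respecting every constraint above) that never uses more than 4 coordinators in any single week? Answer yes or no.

The minimum achievable peak is 5; 4 < 5, so no feasible schedule stays within the cap.

no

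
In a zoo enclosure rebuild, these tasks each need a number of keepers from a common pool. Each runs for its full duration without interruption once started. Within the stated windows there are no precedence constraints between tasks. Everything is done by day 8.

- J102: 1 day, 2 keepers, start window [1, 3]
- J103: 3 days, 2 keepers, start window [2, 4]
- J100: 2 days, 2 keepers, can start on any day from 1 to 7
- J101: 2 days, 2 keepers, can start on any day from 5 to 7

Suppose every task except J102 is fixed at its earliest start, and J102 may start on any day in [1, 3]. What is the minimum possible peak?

4

J102@1: d1:4  d2:4  d3:2  d4:2  d5:2  d6:2  d7:0  d8:0 → peak 4
J102@2: d1:2  d2:6  d3:2  d4:2  d5:2  d6:2  d7:0  d8:0 → peak 6
J102@3: d1:2  d2:4  d3:4  d4:2  d5:2  d6:2  d7:0  d8:0 → peak 4
Best is J102@1, peak 4.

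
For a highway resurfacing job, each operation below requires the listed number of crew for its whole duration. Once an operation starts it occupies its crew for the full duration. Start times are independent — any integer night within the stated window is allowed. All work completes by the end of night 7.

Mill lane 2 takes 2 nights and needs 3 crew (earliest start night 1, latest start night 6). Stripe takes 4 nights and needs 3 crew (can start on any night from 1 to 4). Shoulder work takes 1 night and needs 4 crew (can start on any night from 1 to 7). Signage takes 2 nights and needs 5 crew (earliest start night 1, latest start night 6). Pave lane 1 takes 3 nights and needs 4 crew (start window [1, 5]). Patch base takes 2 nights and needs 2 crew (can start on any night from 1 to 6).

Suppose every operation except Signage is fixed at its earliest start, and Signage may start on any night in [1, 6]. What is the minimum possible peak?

16

Signage@1: n1:21  n2:17  n3:7  n4:3  n5:0  n6:0  n7:0 → peak 21
Signage@2: n1:16  n2:17  n3:12  n4:3  n5:0  n6:0  n7:0 → peak 17
Signage@3: n1:16  n2:12  n3:12  n4:8  n5:0  n6:0  n7:0 → peak 16
Signage@4: n1:16  n2:12  n3:7  n4:8  n5:5  n6:0  n7:0 → peak 16
Signage@5: n1:16  n2:12  n3:7  n4:3  n5:5  n6:5  n7:0 → peak 16
Signage@6: n1:16  n2:12  n3:7  n4:3  n5:0  n6:5  n7:5 → peak 16
Best is Signage@3, peak 16.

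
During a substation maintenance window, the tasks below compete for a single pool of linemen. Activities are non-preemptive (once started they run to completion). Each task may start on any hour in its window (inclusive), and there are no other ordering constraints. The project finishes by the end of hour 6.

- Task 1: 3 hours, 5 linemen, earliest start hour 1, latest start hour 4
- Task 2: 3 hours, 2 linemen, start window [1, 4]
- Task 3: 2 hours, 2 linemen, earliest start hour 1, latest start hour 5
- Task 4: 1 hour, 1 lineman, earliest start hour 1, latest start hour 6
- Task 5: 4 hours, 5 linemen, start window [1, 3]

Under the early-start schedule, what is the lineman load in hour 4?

At early start, hour 4 has: Task 5.
Demand: 5 = 5.

5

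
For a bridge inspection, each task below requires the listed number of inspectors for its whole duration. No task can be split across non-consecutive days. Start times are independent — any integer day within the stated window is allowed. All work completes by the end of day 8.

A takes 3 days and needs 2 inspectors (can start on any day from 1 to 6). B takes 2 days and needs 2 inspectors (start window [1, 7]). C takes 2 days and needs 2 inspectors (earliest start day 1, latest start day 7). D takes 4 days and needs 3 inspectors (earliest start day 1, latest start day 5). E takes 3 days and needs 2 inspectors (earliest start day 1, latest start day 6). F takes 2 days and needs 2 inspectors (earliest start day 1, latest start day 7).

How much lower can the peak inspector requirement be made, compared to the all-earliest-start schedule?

Early-start peak: d1:13  d2:13  d3:7  d4:3  d5:0  d6:0  d7:0  d8:0 ⇒ 13.
Leveled (A@1, B@1, C@3, D@5, E@4, F@7): d1:4  d2:4  d3:4  d4:4  d5:5  d6:5  d7:5  d8:5 ⇒ 5.
Reduction 13 − 5 = 8.

8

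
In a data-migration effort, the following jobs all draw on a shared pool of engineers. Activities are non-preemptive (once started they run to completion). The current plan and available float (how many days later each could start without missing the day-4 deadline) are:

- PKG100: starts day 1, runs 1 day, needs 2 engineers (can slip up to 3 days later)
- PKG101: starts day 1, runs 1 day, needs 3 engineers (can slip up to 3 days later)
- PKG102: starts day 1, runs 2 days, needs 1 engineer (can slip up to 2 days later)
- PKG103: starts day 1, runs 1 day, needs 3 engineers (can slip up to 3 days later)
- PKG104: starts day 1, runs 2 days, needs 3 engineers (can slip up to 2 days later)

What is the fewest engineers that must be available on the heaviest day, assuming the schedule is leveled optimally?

Early-start (PKG100@1, PKG101@1, PKG102@1, PKG103@1, PKG104@1) gives peak 12: d1:12  d2:4  d3:0  d4:0.
Shift PKG102→2, PKG103→2, PKG104→3.
Schedule PKG100@1, PKG101@1, PKG102@2, PKG103@2, PKG104@3: d1:5  d2:4  d3:4  d4:3 — peak 5.

5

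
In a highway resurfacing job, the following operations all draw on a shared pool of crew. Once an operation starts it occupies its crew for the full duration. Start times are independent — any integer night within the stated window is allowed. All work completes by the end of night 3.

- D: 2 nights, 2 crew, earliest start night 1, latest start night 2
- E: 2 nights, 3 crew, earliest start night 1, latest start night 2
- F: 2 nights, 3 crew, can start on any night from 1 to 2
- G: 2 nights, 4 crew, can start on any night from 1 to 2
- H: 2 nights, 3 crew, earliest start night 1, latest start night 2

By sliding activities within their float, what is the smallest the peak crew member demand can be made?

Schedule D@1, E@1, F@1, G@1, H@1: n1:15  n2:15  n3:0 — peak 15.

15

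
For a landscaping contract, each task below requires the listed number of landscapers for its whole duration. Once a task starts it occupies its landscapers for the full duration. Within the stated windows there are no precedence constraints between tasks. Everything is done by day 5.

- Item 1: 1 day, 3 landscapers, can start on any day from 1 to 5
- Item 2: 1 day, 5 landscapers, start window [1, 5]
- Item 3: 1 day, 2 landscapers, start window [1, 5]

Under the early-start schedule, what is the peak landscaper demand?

Early-start schedule: Item 1@1, Item 2@1, Item 3@1.
Load per day: day 1: 10, day 2: 0, day 3: 0, day 4: 0, day 5: 0.
Peak is 10.

10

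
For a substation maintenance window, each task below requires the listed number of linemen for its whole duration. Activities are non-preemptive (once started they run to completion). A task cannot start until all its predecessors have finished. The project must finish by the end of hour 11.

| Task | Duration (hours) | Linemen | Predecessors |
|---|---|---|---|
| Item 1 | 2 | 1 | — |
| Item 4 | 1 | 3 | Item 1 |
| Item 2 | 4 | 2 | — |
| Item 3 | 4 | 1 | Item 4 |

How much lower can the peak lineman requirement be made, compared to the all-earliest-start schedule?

2

Early-start peak: h1:3  h2:3  h3:5  h4:3  h5:1  h6:1  h7:1  h8:0  h9:0  h10:0  h11:0 ⇒ 5.
Leveled (Item 1@1, Item 4@3, Item 2@4, Item 3@4): h1:1  h2:1  h3:3  h4:3  h5:3  h6:3  h7:3  h8:0  h9:0  h10:0  h11:0 ⇒ 3.
Reduction 5 − 3 = 2.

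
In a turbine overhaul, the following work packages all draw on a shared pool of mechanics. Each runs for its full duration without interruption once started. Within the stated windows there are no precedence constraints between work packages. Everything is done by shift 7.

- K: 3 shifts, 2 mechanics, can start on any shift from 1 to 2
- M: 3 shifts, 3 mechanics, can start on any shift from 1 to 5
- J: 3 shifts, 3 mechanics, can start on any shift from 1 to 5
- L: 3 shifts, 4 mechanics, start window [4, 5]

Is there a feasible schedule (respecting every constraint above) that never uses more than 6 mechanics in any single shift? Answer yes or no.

The minimum achievable peak is 7; 6 < 7, so no feasible schedule stays within the cap.

no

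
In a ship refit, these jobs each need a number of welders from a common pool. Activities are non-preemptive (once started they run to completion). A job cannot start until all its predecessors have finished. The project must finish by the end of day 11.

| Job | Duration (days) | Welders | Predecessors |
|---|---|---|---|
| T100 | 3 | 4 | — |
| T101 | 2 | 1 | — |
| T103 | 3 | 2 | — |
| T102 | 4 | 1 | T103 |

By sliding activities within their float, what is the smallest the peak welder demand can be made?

4

Early-start (T100@1, T101@1, T103@1, T102@4) gives peak 7: d1:7  d2:7  d3:6  d4:1  d5:1  d6:1  d7:1  d8:0  d9:0  d10:0  d11:0.
Shift T101→4, T103→4, T102→7.
Schedule T100@1, T101@4, T103@4, T102@7: d1:4  d2:4  d3:4  d4:3  d5:3  d6:2  d7:1  d8:1  d9:1  d10:1  d11:0 — peak 4.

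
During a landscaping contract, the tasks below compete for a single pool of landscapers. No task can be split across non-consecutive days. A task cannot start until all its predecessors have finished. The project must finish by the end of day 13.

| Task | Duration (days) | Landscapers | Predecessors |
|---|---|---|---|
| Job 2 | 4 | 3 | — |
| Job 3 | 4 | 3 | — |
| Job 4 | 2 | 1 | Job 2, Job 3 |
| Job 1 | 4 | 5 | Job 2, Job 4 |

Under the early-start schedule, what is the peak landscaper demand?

6

Early-start schedule: Job 2@1, Job 3@1, Job 4@5, Job 1@7.
Load per day: day 1: 6, day 2: 6, day 3: 6, day 4: 6, day 5: 1, day 6: 1, day 7: 5, day 8: 5, day 9: 5, day 10: 5, day 11: 0, day 12: 0, day 13: 0.
Peak is 6.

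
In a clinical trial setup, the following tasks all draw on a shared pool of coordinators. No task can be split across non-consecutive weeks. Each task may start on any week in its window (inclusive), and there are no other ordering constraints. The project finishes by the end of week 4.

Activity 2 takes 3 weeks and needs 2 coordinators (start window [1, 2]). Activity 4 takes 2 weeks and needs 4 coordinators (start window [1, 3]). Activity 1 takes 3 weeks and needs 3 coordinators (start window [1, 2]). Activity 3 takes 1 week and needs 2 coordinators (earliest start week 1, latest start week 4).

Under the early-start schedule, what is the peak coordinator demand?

11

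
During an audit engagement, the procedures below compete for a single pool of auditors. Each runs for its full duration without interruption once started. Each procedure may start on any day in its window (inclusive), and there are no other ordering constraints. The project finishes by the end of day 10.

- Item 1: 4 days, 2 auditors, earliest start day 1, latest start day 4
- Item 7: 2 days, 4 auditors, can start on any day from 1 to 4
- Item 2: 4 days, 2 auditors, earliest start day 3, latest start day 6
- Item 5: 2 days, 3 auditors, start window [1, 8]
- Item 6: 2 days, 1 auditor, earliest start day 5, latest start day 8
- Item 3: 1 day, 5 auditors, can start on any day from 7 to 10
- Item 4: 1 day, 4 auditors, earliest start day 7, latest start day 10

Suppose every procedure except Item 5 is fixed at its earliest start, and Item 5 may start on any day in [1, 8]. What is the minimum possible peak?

9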